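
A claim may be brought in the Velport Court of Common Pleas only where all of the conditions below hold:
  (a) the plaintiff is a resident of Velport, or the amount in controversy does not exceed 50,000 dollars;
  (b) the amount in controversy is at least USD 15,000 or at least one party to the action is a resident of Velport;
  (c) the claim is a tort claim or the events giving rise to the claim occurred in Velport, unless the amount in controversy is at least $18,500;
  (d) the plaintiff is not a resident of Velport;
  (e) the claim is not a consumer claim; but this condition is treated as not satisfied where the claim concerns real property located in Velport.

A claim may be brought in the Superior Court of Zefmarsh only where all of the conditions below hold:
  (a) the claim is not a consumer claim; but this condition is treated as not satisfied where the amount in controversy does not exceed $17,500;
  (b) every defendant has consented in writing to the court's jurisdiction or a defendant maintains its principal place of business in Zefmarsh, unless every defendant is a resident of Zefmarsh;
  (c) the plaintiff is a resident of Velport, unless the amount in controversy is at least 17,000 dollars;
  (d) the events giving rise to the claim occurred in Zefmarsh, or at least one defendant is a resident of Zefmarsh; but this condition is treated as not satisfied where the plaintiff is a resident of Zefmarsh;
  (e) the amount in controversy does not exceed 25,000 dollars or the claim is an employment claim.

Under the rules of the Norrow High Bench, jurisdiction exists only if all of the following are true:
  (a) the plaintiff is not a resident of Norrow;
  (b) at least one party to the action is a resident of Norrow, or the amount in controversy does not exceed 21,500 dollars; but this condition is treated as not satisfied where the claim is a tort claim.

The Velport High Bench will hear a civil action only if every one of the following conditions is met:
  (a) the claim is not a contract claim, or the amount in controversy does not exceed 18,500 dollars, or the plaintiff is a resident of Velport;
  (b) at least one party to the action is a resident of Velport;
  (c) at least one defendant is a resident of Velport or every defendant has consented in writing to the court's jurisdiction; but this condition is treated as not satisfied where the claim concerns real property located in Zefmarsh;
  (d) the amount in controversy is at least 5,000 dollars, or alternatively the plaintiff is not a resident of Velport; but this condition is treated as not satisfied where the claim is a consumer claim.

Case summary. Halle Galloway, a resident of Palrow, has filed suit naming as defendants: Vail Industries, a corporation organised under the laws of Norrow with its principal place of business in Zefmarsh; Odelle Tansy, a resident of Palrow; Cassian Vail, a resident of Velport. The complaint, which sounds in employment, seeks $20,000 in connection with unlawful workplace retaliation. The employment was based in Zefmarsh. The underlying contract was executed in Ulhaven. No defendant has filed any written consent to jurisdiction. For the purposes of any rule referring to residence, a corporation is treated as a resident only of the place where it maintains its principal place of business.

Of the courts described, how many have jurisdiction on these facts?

The Velport Court of Common Pleas:
  (a) The amount in controversy is USD 20,000, within the $50,000 ceiling, which satisfies one of the alternatives. Satisfied.
  (b) The amount in controversy is 20,000 dollars, which meets the $15,000 floor, so this disjunct is met. Met.
  (c) The claim is an employment claim, not a tort claim; the operative events occurred in Zefmarsh, not Velport — every alternative fails. However, the amount in controversy is $20,000, which meets the USD 18,500 floor, so the 'unless' proviso supplies this condition. Met.
  (d) The plaintiff resides in Palrow, which is not Velport. Satisfied.
  (e) The claim is an employment claim, not a consumer claim. The carve-out does not apply: the claim does not concern real property. Satisfied.
  → The court has jurisdiction.
The Superior Court of Zefmarsh:
  (a) The claim is an employment claim, not a consumer claim. The carve-out does not apply: the amount in controversy is USD 20,000, above the 17,500 dollars ceiling. Condition met.
  (b) Vail Industries has its principal place of business in Zefmarsh — that alternative is enough. Satisfied.
  (c) The plaintiff resides in Palrow, not Velport. However, the amount in controversy is 20,000 dollars, which meets the USD 17,000 floor, so the 'unless' proviso supplies this condition. Met.
  (d) The operative events occurred in Zefmarsh, which satisfies one of the alternatives. And the carve-out is inapplicable — the plaintiff resides in Palrow, not Zefmarsh. Condition met.
  (e) The amount in controversy is USD 20,000, within the USD 25,000 ceiling, so this disjunct is met. Satisfied.
  → All conditions met; jurisdiction exists.
The Norrow High Bench:
  (a) The plaintiff resides in Palrow, which is not Norrow. Satisfied.
  (b) The amount in controversy is 20,000 dollars, within the $21,500 ceiling, so one alternative holds. And the carve-out is inapplicable — the claim is an employment claim, not a tort claim. Satisfied.
  → Jurisdiction lies.
The Velport High Bench:
  (a) The claim is an employment claim, not a contract claim — that alternative is enough. Satisfied.
  (b) Cassian Vail resides in Velport. Condition met.
  (c) Cassian Vail resides in Velport, which satisfies one of the alternatives. And the carve-out is inapplicable — the claim does not concern real property. Satisfied.
  (d) The amount in controversy is 20,000 dollars, which meets the USD 5,000 floor — that alternative is enough. The exception is not triggered, since the claim is an employment claim, not a consumer claim. Condition met.
  → Jurisdiction lies.
Courts with jurisdiction: the Velport Court of Common Pleas, the Superior Court of Zefmarsh, the Norrow High Bench, the Velport High Bench — 4 in total.

4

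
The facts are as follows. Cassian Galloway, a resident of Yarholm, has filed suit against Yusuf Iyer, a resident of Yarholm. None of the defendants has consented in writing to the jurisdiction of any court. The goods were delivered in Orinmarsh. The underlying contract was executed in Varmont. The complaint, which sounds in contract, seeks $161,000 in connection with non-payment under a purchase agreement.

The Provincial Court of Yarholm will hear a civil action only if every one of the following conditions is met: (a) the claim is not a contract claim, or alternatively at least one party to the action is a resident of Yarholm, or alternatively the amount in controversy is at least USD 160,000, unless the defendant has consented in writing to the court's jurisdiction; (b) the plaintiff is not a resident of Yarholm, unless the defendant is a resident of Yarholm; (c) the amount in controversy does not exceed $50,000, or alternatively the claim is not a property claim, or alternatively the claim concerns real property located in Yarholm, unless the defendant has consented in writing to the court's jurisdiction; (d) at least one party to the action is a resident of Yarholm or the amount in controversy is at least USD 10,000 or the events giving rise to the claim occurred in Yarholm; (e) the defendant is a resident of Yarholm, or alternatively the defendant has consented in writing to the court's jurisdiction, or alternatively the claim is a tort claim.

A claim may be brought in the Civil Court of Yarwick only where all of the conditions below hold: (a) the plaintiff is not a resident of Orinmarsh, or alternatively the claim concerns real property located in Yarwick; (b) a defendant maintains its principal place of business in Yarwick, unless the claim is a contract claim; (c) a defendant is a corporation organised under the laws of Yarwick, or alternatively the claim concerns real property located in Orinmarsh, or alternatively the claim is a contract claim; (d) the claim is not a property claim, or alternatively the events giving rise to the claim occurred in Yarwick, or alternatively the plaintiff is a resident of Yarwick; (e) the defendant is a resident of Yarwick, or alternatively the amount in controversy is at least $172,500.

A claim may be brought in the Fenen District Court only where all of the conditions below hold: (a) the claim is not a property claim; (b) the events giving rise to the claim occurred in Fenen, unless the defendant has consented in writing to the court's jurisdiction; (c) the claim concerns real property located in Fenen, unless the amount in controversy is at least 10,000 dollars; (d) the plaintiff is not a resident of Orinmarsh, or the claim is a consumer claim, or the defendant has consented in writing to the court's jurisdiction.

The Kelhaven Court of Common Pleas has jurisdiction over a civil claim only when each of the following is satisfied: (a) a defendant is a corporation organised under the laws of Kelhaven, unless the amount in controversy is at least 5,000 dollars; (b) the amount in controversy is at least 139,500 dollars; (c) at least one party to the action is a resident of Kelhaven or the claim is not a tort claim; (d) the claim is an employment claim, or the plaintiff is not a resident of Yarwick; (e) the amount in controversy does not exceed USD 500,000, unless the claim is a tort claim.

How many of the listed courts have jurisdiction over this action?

The Provincial Court of Yarholm:
  (a) Cassian Galloway resides in Yarholm, which satisfies one of the alternatives. Satisfied.
  (b) The plaintiff resides in Yarholm. But the defendant resides in Yarholm, and the 'unless' clause therefore excuses the requirement. Satisfied.
  (c) The claim is a contract claim, not a property claim, so one alternative holds. Satisfied.
  (d) Cassian Galloway resides in Yarholm — that alternative is enough. Met.
  (e) The defendant resides in Yarholm, so this disjunct is met. Satisfied.
  → All conditions met; jurisdiction exists.
The Civil Court of Yarwick:
  (a) The plaintiff resides in Yarholm, which is not Orinmarsh, so this disjunct is met. Met.
  (b) No defendant is a corporation. However, the claim is a contract claim, so the 'unless' proviso supplies this condition. Condition met.
  (c) The claim is a contract claim, so one alternative holds. Met.
  (d) The claim is a contract claim, not a property claim, which satisfies one of the alternatives. Condition met.
  (e) The defendant resides in Yarholm, not Yarwick; the amount in controversy is 161,000 dollars, below the 172,500 dollars floor — every alternative fails. Condition not met.
  → At least one condition fails; no jurisdiction.
The Fenen District Court:
  (a) The claim is a contract claim, not a property claim. Condition met.
  (b) The operative events occurred in Orinmarsh, not Fenen. The proviso offers no rescue either, since no such written consent has been filed. Condition not met.
  (c) The claim does not concern real property. However, the amount in controversy is 161,000 dollars, which meets the 10,000 dollars floor, so the 'unless' proviso supplies this condition. Satisfied.
  (d) The plaintiff resides in Yarholm, which is not Orinmarsh, which satisfies one of the alternatives. Satisfied.
  → No jurisdiction.
The Kelhaven Court of Common Pleas:
  (a) No defendant is a corporation. However, the amount in controversy is USD 161,000, which meets the $5,000 floor, so the 'unless' proviso supplies this condition. Satisfied.
  (b) The amount in controversy is $161,000, which meets the 139,500 dollars floor. Satisfied.
  (c) The claim is a contract claim, not a tort claim, so this disjunct is met. Met.
  (d) The plaintiff resides in Yarholm, which is not Yarwick, which satisfies one of the alternatives. Condition met.
  (e) The amount in controversy is 161,000 dollars, within the USD 500,000 ceiling. Satisfied.
  → Every requirement is satisfied — jurisdiction.
Courts with jurisdiction: the Provincial Court of Yarholm, the Kelhaven Court of Common Pleas — 2 in total.

2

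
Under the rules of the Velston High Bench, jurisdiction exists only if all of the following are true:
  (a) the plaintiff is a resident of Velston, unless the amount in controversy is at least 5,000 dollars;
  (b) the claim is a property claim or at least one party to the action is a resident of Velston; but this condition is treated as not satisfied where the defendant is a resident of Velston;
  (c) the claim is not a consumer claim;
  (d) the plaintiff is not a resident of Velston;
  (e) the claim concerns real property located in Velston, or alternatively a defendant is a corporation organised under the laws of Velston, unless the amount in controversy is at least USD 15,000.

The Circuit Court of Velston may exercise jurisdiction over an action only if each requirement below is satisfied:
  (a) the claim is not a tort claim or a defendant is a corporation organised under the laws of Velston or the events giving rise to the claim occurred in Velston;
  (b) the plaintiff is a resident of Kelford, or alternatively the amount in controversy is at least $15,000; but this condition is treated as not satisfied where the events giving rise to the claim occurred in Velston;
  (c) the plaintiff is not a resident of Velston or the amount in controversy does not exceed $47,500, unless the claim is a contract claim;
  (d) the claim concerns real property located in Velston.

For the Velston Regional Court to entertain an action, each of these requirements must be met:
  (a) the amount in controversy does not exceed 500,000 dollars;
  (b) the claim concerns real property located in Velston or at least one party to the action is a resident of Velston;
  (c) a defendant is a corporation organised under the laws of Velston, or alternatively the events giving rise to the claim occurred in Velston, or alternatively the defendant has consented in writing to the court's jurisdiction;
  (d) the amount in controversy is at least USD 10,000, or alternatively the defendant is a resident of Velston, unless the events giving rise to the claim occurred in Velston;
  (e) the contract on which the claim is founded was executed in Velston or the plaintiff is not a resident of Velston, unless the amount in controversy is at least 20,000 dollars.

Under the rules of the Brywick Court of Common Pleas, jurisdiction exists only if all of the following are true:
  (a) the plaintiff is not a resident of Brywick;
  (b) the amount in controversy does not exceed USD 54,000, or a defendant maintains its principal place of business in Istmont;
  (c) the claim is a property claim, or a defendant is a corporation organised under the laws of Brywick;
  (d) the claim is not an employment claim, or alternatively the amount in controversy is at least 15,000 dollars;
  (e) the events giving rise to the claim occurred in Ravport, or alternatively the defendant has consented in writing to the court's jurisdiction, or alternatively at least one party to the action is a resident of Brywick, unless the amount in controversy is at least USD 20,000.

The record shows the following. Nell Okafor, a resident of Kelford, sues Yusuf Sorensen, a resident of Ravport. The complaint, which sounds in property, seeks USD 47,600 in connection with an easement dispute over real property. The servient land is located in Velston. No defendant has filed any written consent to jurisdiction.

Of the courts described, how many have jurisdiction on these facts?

3

The Velston High Bench:
  (a) The plaintiff resides in Kelford, not Velston. The proviso rescues it, though: the amount in controversy is 47,600 dollars, which meets the $5,000 floor. Satisfied.
  (b) The claim is a property claim, so one alternative holds. The exception is not triggered, since the defendant resides in Ravport, not Velston. Met.
  (c) The claim is a property claim, not a consumer claim. Satisfied.
  (d) The plaintiff resides in Kelford, which is not Velston. Satisfied.
  (e) The property lies in Velston — that alternative is enough. Satisfied.
  → The court has jurisdiction.
The Circuit Court of Velston:
  (a) The claim is a property claim, not a tort claim, so one alternative holds. Met.
  (b) The plaintiff resides in Kelford, so this disjunct is met. However, the operative events occurred in Velston, which falls within the stated exception and so defeats the condition. Fails.
  (c) The plaintiff resides in Kelford, which is not Velston — that alternative is enough. Condition met.
  (d) The property lies in Velston. Met.
  → No jurisdiction.
The Velston Regional Court:
  (a) The amount in controversy is 47,600 dollars, within the 500,000 dollars ceiling. Satisfied.
  (b) The property lies in Velston, which satisfies one of the alternatives. Satisfied.
  (c) The operative events occurred in Velston, so this disjunct is met. Condition met.
  (d) The amount in controversy is $47,600, which meets the 10,000 dollars floor, which satisfies one of the alternatives. Condition met.
  (e) The plaintiff resides in Kelford, which is not Velston, so this disjunct is met. Met.
  → The court has jurisdiction.
The Brywick Court of Common Pleas:
  (a) The plaintiff resides in Kelford, which is not Brywick. Satisfied.
  (b) The amount in controversy is 47,600 dollars, within the USD 54,000 ceiling, so one alternative holds. Satisfied.
  (c) The claim is a property claim — that alternative is enough. Condition met.
  (d) The claim is a property claim, not an employment claim, which satisfies one of the alternatives. Met.
  (e) The operative events occurred in Velston, not Ravport; no such written consent has been filed; no party resides in Brywick — every alternative fails. The proviso rescues it, though: the amount in controversy is 47,600 dollars, which meets the USD 20,000 floor. Satisfied.
  → Jurisdiction lies.
Courts with jurisdiction: the Velston High Bench, the Velston Regional Court, the Brywick Court of Common Pleas — 3 in total.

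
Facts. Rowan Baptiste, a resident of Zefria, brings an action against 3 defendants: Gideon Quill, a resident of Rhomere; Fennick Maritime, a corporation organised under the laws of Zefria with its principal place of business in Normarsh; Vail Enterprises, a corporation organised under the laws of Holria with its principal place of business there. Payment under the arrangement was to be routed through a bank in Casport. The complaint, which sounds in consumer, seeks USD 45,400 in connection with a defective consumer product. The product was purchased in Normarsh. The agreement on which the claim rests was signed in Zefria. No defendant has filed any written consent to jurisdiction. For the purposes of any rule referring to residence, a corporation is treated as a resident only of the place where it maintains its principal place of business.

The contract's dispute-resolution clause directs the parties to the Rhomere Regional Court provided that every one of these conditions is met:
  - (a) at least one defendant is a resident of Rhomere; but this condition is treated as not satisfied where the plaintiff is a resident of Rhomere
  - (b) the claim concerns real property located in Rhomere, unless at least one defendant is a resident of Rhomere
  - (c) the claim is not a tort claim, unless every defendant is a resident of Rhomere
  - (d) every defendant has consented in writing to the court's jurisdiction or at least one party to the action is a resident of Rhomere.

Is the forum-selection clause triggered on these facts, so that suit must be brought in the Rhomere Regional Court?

The Rhomere Regional Court:
  (a) Gideon Quill resides in Rhomere. The exception is not triggered, since the plaintiff resides in Zefria, not Rhomere. Condition met.
  (b) The claim does not concern real property. However, Gideon Quill resides in Rhomere, so the 'unless' proviso supplies this condition. Satisfied.
  (c) The claim is a consumer claim, not a tort claim. Satisfied.
  (d) Gideon Quill resides in Rhomere, which satisfies one of the alternatives. Met.
  → Forum clause is triggered.

Yes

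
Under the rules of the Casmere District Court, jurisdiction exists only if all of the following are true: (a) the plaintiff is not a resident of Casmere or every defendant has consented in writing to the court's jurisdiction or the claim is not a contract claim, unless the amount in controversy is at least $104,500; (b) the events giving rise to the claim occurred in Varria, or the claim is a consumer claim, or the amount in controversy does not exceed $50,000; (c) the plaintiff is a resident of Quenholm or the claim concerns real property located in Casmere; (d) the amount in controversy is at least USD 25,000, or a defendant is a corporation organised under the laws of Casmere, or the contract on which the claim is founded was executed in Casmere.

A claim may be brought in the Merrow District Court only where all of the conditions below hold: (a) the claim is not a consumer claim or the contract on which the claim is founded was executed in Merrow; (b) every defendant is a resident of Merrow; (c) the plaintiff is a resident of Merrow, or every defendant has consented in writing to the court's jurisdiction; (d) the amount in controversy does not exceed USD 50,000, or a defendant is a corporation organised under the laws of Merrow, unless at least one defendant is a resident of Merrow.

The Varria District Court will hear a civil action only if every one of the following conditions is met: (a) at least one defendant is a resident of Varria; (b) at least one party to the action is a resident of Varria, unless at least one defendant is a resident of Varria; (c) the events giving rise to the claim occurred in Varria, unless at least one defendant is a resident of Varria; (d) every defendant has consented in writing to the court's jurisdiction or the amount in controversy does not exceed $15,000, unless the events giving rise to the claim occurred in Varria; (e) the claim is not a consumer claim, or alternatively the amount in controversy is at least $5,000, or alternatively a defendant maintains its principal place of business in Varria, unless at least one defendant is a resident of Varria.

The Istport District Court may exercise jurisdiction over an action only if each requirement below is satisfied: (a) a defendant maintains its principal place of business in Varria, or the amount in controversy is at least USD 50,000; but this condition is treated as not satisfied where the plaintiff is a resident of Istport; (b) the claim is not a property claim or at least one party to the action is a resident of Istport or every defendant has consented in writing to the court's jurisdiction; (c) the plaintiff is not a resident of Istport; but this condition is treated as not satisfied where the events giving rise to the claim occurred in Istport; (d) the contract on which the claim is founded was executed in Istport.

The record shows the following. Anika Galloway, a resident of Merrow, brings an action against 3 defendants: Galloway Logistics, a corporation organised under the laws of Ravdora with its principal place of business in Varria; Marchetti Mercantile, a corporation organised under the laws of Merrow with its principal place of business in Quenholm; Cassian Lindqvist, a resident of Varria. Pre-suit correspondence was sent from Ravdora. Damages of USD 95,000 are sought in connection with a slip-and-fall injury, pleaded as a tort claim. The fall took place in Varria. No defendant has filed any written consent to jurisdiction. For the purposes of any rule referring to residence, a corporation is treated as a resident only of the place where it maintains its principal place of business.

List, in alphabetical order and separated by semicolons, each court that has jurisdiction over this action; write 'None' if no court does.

The Casmere District Court:
  (a) The plaintiff resides in Merrow, which is not Casmere, so this disjunct is met. Met.
  (b) The operative events occurred in Varria, which satisfies one of the alternatives. Met.
  (c) The plaintiff resides in Merrow, not Quenholm; the claim does not concern real property — no alternative holds. Fails.
  (d) The amount in controversy is $95,000, which meets the $25,000 floor, which satisfies one of the alternatives. Condition met.
  → Not every requirement is met — no jurisdiction.
The Merrow District Court:
  (a) The claim is a tort claim, not a consumer claim, so one alternative holds. Satisfied.
  (b) The defendants reside as follows — Galloway Logistics in Varria, Marchetti Mercantile in Quenholm, Cassian Lindqvist in Varria — not all in Merrow. Not satisfied.
  (c) The plaintiff resides in Merrow, so this disjunct is met. Satisfied.
  (d) Marchetti Mercantile is organised under the laws of Merrow, which satisfies one of the alternatives. Satisfied.
  → Not every requirement is met — no jurisdiction.
The Varria District Court:
  (a) Galloway Logistics resides in Varria. Condition met.
  (b) Galloway Logistics resides in Varria. Condition met.
  (c) The operative events occurred in Varria. Condition met.
  (d) No such written consent has been filed; the amount in controversy is 95,000 dollars, above the USD 15,000 ceiling — every alternative fails. However, the operative events occurred in Varria, so the 'unless' proviso supplies this condition. Satisfied.
  (e) The claim is a tort claim, not a consumer claim, so this disjunct is met. Condition met.
  → All conditions met; jurisdiction exists.
The Istport District Court:
  (a) Galloway Logistics has its principal place of business in Varria, which satisfies one of the alternatives. The carve-out does not apply: the plaintiff resides in Merrow, not Istport. Met.
  (b) The claim is a tort claim, not a property claim, which satisfies one of the alternatives. Condition met.
  (c) The plaintiff resides in Merrow, which is not Istport. The exception is not triggered, since the operative events occurred in Varria, not Istport. Met.
  (d) No contract (and hence no place of execution) is alleged. Fails.
  → Not every requirement is met — no jurisdiction.

the Varria District Court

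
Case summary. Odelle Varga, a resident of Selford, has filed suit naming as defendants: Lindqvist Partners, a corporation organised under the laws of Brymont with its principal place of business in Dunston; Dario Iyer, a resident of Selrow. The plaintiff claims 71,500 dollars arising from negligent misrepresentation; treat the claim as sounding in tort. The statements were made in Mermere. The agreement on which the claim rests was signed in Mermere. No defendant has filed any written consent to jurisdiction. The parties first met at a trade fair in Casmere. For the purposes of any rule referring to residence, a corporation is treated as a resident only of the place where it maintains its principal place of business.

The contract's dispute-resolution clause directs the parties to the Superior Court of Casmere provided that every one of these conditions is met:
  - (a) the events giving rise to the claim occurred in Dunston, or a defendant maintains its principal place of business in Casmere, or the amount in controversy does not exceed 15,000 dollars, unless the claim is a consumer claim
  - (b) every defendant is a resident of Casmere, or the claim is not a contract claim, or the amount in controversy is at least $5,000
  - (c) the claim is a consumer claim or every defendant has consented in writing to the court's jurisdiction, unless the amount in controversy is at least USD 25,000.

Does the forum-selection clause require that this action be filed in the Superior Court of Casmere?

The Superior Court of Casmere:
  (a) The operative events occurred in Mermere, not Dunston; the corporate defendant(s) have their principal place of business in Dunston, not Casmere; the amount in controversy is USD 71,500, above the 15,000 dollars ceiling — none of the alternatives is met. The proviso offers no rescue either, since the claim is a tort claim, not a consumer claim. Condition not met.
  (b) The claim is a tort claim, not a contract claim — that alternative is enough. Met.
  (c) The claim is a tort claim, not a consumer claim; no such written consent has been filed — no alternative holds. The proviso rescues it, though: the amount in controversy is 71,500 dollars, which meets the $25,000 floor. Condition met.
  → The clause does not apply.

No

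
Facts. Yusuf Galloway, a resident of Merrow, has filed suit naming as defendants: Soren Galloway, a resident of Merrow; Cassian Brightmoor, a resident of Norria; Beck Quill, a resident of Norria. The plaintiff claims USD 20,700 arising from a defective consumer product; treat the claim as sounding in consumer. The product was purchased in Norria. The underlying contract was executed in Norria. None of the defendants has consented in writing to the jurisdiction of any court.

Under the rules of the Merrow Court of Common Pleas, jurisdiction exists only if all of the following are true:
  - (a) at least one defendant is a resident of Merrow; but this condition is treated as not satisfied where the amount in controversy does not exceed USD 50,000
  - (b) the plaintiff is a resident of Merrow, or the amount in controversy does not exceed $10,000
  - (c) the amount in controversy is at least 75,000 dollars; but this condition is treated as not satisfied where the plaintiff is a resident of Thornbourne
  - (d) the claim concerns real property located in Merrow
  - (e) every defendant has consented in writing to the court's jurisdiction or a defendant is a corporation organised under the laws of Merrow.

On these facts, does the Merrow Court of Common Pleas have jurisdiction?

No

The Merrow Court of Common Pleas:
  (a) Soren Galloway resides in Merrow. However, the amount in controversy is $20,700, within the $50,000 ceiling, which falls within the stated exception and so defeats the condition. Not satisfied.
  (b) The plaintiff resides in Merrow, so this disjunct is met. Condition met.
  (c) The amount in controversy is USD 20,700, below the 75,000 dollars floor. Fails.
  (d) The claim does not concern real property. Not met.
  (e) No such written consent has been filed; no defendant is a corporation — none of the alternatives is met. Condition not met.
  → At least one condition fails; no jurisdiction.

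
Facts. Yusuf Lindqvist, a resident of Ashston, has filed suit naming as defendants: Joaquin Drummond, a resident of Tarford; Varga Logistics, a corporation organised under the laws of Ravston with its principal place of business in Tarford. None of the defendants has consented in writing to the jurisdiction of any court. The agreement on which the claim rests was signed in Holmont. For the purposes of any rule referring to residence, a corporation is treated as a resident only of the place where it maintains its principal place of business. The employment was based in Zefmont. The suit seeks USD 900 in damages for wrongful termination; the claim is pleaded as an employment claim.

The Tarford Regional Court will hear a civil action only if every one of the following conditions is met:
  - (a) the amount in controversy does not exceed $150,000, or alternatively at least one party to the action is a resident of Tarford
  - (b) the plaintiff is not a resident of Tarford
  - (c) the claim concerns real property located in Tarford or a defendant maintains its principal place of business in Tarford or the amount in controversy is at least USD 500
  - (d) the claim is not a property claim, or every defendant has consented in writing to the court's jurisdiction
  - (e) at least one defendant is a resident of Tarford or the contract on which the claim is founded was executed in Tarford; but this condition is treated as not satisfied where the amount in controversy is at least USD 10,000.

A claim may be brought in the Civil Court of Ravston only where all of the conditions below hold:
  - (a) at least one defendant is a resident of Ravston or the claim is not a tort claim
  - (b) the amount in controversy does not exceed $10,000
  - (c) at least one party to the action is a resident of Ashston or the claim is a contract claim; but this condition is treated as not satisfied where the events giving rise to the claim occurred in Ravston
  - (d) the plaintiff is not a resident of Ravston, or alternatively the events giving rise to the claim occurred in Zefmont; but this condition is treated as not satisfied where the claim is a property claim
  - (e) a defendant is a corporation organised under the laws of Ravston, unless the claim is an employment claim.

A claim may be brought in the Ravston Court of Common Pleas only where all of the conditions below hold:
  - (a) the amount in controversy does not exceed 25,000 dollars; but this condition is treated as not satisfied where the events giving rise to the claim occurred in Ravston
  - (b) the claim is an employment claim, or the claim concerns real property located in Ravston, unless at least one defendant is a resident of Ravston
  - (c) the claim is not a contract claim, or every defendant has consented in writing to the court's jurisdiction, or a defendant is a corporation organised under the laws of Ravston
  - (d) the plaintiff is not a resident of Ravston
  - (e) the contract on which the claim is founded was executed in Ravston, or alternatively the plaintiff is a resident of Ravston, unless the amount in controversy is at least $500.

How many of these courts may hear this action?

The Tarford Regional Court:
  (a) The amount in controversy is USD 900, within the $150,000 ceiling, so one alternative holds. Satisfied.
  (b) The plaintiff resides in Ashston, which is not Tarford. Satisfied.
  (c) Varga Logistics has its principal place of business in Tarford, which satisfies one of the alternatives. Met.
  (d) The claim is an employment claim, not a property claim, so this disjunct is met. Satisfied.
  (e) Joaquin Drummond resides in Tarford, which satisfies one of the alternatives. The carve-out does not apply: the amount in controversy is USD 900, below the $10,000 floor. Satisfied.
  → Jurisdiction lies.
The Civil Court of Ravston:
  (a) The claim is an employment claim, not a tort claim, so one alternative holds. Met.
  (b) The amount in controversy is USD 900, within the $10,000 ceiling. Met.
  (c) Yusuf Lindqvist resides in Ashston, so one alternative holds. And the carve-out is inapplicable — the operative events occurred in Zefmont, not Ravston. Satisfied.
  (d) The plaintiff resides in Ashston, which is not Ravston — that alternative is enough. The exception is not triggered, since the claim is an employment claim, not a property claim. Satisfied.
  (e) Varga Logistics is organised under the laws of Ravston. Condition met.
  → All conditions met; jurisdiction exists.
The Ravston Court of Common Pleas:
  (a) The amount in controversy is 900 dollars, within the USD 25,000 ceiling. The exception is not triggered, since the operative events occurred in Zefmont, not Ravston. Met.
  (b) The claim is an employment claim, so this disjunct is met. Satisfied.
  (c) The claim is an employment claim, not a contract claim, so one alternative holds. Met.
  (d) The plaintiff resides in Ashston, which is not Ravston. Met.
  (e) The contract was executed in Holmont, not Ravston; the plaintiff resides in Ashston, not Ravston — every alternative fails. But the amount in controversy is USD 900, which meets the USD 500 floor, and the 'unless' clause therefore excuses the requirement. Condition met.
  → The court has jurisdiction.
Courts with jurisdiction: the Tarford Regional Court, the Civil Court of Ravston, the Ravston Court of Common Pleas — 3 in total.

3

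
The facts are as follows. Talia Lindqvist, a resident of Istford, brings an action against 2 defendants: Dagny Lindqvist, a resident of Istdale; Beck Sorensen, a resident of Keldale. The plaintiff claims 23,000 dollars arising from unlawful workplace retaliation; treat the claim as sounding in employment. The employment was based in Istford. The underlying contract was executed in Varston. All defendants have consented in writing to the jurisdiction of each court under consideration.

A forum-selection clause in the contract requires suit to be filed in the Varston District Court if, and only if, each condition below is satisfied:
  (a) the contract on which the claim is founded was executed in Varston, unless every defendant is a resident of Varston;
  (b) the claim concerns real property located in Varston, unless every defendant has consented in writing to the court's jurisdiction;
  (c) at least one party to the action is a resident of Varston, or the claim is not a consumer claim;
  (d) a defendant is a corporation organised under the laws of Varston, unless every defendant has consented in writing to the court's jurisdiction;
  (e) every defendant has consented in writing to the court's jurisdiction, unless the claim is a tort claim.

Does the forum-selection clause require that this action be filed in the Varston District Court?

Yes

The Varston District Court:
  (a) The contract was executed in Varston. Satisfied.
  (b) The claim does not concern real property. The proviso rescues it, though: every defendant has filed written consent. Satisfied.
  (c) The claim is an employment claim, not a consumer claim — that alternative is enough. Met.
  (d) No defendant is a corporation. The proviso rescues it, though: every defendant has filed written consent. Met.
  (e) Every defendant has filed written consent. Met.
  → The clause applies.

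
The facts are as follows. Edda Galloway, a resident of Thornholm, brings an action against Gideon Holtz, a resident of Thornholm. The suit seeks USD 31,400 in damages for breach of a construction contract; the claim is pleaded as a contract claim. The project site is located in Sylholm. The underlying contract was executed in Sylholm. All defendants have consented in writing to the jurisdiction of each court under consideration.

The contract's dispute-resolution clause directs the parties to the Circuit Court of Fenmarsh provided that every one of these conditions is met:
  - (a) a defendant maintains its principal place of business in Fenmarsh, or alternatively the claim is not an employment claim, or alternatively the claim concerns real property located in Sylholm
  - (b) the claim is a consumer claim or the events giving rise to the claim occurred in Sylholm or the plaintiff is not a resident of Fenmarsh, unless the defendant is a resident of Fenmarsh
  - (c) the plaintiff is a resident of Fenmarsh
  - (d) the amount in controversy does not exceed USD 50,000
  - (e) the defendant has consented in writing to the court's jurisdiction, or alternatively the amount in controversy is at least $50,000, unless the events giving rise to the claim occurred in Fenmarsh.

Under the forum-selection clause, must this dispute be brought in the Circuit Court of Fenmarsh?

No

The Circuit Court of Fenmarsh:
  (a) The claim is a contract claim, not an employment claim, so one alternative holds. Condition met.
  (b) The operative events occurred in Sylholm, which satisfies one of the alternatives. Satisfied.
  (c) The plaintiff resides in Thornholm, not Fenmarsh. Not satisfied.
  (d) The amount in controversy is 31,400 dollars, within the 50,000 dollars ceiling. Satisfied.
  (e) Every defendant has filed written consent, so one alternative holds. Satisfied.
  → The clause does not apply.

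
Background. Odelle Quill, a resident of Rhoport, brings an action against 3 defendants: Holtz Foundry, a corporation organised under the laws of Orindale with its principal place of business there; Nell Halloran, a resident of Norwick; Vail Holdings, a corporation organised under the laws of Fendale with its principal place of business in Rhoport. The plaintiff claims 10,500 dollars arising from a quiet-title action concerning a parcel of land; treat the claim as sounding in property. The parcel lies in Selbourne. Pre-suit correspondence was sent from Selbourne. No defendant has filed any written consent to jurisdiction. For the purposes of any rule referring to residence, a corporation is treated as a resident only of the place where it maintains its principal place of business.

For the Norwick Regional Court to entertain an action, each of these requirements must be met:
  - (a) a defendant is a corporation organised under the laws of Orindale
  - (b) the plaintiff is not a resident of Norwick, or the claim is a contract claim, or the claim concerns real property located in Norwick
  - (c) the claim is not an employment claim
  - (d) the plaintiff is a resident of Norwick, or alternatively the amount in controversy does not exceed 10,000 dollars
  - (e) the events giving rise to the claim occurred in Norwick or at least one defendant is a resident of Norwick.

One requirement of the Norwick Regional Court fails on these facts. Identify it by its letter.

The Norwick Regional Court:
  (a) Holtz Foundry is organised under the laws of Orindale. Satisfied.
  (b) The plaintiff resides in Rhoport, which is not Norwick, so one alternative holds. Satisfied.
  (c) The claim is a property claim, not an employment claim. Condition met.
  (d) The plaintiff resides in Rhoport, not Norwick; the amount in controversy is $10,500, above the $10,000 ceiling — none of the alternatives is met. Not satisfied.
  (e) Nell Halloran resides in Norwick — that alternative is enough. Condition met.
Only condition (d) fails.

(d)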